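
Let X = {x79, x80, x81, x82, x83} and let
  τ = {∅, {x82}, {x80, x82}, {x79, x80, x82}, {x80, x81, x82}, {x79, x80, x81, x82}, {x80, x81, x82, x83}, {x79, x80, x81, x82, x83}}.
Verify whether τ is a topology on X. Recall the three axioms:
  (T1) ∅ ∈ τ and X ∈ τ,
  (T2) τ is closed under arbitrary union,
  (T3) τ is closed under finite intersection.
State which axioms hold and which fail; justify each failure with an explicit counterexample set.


τ IS a topology on X.

Axiom (T1): ∅ ∈ τ? Yes; X ∈ τ? Yes.
Axiom (T2/T3): check pairwise unions and intersections of members of τ.
All pairwise intersections and unions checked — each lies in τ. Therefore τ satisfies (T1), (T2), (T3): it IS a topology on X.


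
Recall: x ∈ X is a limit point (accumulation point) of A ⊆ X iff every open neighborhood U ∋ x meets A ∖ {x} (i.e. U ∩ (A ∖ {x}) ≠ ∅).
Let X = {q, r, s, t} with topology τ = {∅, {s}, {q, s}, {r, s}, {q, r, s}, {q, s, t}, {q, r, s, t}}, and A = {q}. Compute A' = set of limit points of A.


A' = {t}

For each x ∈ X, list the open sets U ∈ τ with x ∈ U, then check whether U ∩ (A ∖ {x}) ≠ ∅ for every such U.
  x = q: open {q, s} ∋ x has {q, s} ∩ (A ∖ {q}) = ∅, so x is NOT a limit point.
  x = r: open {r, s} ∋ x has {r, s} ∩ (A ∖ {r}) = ∅, so x is NOT a limit point.
  x = s: open {s} ∋ x has {s} ∩ (A ∖ {s}) = ∅, so x is NOT a limit point.
  x = t: opens ∋ x are {q, s, t}, {q, r, s, t}; each meets A ∖ {t}, so x IS a limit point.
Collecting: A' = {t}.


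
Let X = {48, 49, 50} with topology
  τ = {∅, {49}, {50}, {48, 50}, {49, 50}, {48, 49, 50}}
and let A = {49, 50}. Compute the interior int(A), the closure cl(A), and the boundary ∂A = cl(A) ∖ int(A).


int(A) = {49, 50}, cl(A) = {48, 49, 50}, ∂A = {48}.

Closed sets in (X, τ) are complements of opens:
  closed(X, τ) = {∅, {48}, {49}, {48, 49}, {48, 50}, {48, 49, 50}}.
int(A) = ⋃ {U ∈ τ : U ⊆ A}. Opens contained in A: ∅, {49}, {50}, {49, 50}.
Taking the union of these: int(A) = {49, 50}.
cl(A) = ⋂ {C closed : A ⊆ C}. Closed sets containing A: {48, 49, 50}.
Intersecting these: cl(A) = {48, 49, 50}.
∂A = cl(A) ∖ int(A) = {48, 49, 50} ∖ {49, 50} = {48}.


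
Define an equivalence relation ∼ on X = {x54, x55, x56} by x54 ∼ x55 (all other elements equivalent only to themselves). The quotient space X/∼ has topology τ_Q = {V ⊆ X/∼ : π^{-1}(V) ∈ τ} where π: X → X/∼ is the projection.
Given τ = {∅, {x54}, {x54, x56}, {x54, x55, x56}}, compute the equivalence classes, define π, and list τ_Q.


X/∼ = {[x54=x55], [x56]}; |τ_Q| = 2.

Equivalence classes: [x54=x55], [x56].
Quotient map π: X → X/∼ sends x54 ↦ [x54=x55], x55 ↦ [x54=x55], x56 ↦ [x56].
For each subset V ⊆ X/∼, compute π^{-1}(V) ⊆ X and check whether π^{-1}(V) ∈ τ. V is open in τ_Q iff π^{-1}(V) ∈ τ.
  V = {}: π^{-1}(V) = ∅ ∈ τ ✓.
  V = {[x54=x55]}: π^{-1}(V) = {x54, x55} ∉ τ ✗.
  V = {[x56]}: π^{-1}(V) = {x56} ∉ τ ✗.
  V = {[x54=x55], [x56]}: π^{-1}(V) = {x54, x55, x56} ∈ τ ✓.
Open sets in the quotient: τ_Q = {{}, {[x54=x55], [x56]}} (2 elements).


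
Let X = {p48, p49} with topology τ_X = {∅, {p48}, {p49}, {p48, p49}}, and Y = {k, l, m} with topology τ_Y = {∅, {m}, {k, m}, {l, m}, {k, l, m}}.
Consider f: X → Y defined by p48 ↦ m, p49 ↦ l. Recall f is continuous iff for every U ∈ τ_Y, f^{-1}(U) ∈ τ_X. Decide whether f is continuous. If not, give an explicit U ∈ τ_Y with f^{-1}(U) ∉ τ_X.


f IS continuous.

Compute f^{-1}(U) for each U ∈ τ_Y:
  U = ∅: f^{-1}(U) = ∅ ∈ τ_X ✓.
  U = {m}: f^{-1}(U) = {p48} ∈ τ_X ✓.
  U = {k, m}: f^{-1}(U) = {p48} ∈ τ_X ✓.
  U = {l, m}: f^{-1}(U) = {p48, p49} ∈ τ_X ✓.
  U = {k, l, m}: f^{-1}(U) = {p48, p49} ∈ τ_X ✓.
Every preimage lies in τ_X, so f IS continuous.


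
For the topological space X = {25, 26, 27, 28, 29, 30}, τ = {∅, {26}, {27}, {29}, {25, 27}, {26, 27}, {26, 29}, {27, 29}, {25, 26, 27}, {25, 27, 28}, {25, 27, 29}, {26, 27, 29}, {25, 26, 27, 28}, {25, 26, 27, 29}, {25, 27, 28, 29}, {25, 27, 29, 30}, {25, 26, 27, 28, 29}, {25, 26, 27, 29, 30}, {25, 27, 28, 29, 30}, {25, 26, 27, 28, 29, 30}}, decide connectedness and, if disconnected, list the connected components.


(X, τ) is disconnected; components = [{26}, {25, 27, 28, 29, 30}].

Find clopen sets (U ∈ τ with X ∖ U ∈ τ):
  U = ∅, X ∖ U = {25, 26, 27, 28, 29, 30} — both open, so U is clopen.
  U = {26}, X ∖ U = {25, 27, 28, 29, 30} — both open, so U is clopen.
  U = {25, 27, 28, 29, 30}, X ∖ U = {26} — both open, so U is clopen.
  U = {25, 26, 27, 28, 29, 30}, X ∖ U = ∅ — both open, so U is clopen.
Nontrivial clopen(s) exist: e.g. {26}. So (X, τ) is disconnected.
Compute connected components by grouping points that agree on all clopens:
  component: {26}
  component: {25, 27, 28, 29, 30}


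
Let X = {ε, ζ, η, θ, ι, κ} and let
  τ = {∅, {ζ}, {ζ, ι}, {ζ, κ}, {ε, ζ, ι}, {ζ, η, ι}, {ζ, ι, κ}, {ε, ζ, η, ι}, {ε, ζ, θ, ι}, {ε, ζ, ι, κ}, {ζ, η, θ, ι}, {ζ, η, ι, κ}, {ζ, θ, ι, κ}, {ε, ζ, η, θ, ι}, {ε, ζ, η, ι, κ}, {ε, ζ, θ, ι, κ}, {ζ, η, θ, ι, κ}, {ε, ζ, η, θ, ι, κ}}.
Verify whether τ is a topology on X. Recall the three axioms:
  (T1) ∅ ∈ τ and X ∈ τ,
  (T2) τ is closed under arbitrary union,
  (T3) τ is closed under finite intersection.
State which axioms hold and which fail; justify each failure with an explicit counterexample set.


τ is NOT a topology on X.

Axiom (T1): ∅ ∈ τ? Yes; X ∈ τ? Yes.
Axiom (T2/T3): check pairwise unions and intersections of members of τ.
Counterexample for (T3): {ε, ζ, θ, ι} ∩ {ζ, η, θ, ι} = {ζ, θ, ι} ∉ τ. Therefore τ is NOT a topology.


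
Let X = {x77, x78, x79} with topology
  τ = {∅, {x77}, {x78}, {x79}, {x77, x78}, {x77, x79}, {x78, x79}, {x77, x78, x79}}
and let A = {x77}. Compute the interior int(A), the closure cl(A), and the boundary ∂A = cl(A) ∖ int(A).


int(A) = {x77}, cl(A) = {x77}, ∂A = ∅.

Closed sets in (X, τ) are complements of opens:
  closed(X, τ) = {∅, {x77}, {x78}, {x79}, {x77, x78}, {x77, x79}, {x78, x79}, {x77, x78, x79}}.
int(A) = ⋃ {U ∈ τ : U ⊆ A}. Opens contained in A: ∅, {x77}.
Taking the union of these: int(A) = {x77}.
cl(A) = ⋂ {C closed : A ⊆ C}. Closed sets containing A: {x77}, {x77, x78}, {x77, x79}, {x77, x78, x79}.
Intersecting these: cl(A) = {x77}.
∂A = cl(A) ∖ int(A) = {x77} ∖ {x77} = ∅.


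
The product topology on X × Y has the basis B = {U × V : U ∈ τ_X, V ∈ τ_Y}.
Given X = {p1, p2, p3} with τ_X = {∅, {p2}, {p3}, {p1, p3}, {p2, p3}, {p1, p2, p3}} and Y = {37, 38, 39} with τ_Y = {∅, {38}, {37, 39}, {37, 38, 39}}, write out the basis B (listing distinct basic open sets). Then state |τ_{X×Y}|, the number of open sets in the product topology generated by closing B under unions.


Basis B = {∅ × ∅, {p2} × {38}, {p3} × {38}, {p1, p3} × {38}, {p2} × {37, 39}, {p2, p3} × {38}, {p3} × {37, 39}, {p1, p2, p3} × {38}, {p2} × {37, 38, 39}, {p3} × {37, 38, 39}, {p1, p3} × {37, 39}, {p2, p3} × {37, 39}, {p1, p3} × {37, 38, 39}, {p1, p2, p3} × {37, 39}, {p2, p3} × {37, 38, 39}, {p1, p2, p3} × {37, 38, 39}}; |τ_{X×Y}| = 36.

Enumerate products U × V with U ∈ τ_X, V ∈ τ_Y (deduplicated):
  ∅ × ∅ = {} (∅)
  {p2} × {38} = {(p2,38)}
  {p3} × {38} = {(p3,38)}
  {p1, p3} × {38} = {(p1,38), (p3,38)}
  {p2} × {37, 39} = {(p2,37), (p2,39)}
  {p2, p3} × {38} = {(p2,38), (p3,38)}
  {p3} × {37, 39} = {(p3,37), (p3,39)}
  {p1, p2, p3} × {38} = {(p1,38), (p2,38), (p3,38)}
  {p2} × {37, 38, 39} = {(p2,37), (p2,38), (p2,39)}
  {p3} × {37, 38, 39} = {(p3,37), (p3,38), (p3,39)}
  {p1, p3} × {37, 39} = {(p1,37), (p1,39), (p3,37), (p3,39)}
  {p2, p3} × {37, 39} = {(p2,37), (p2,39), (p3,37), (p3,39)}
  {p1, p3} × {37, 38, 39} = {(p1,37), (p1,38), (p1,39), (p3,37), (p3,38), (p3,39)}
  {p1, p2, p3} × {37, 39} = {(p1,37), (p1,39), (p2,37), (p2,39), (p3,37), (p3,39)}
  {p2, p3} × {37, 38, 39} = {(p2,37), (p2,38), (p2,39), (p3,37), (p3,38), (p3,39)}
  {p1, p2, p3} × {37, 38, 39} = {(p1,37), (p1,38), (p1,39), (p2,37), (p2,38), (p2,39), (p3,37), (p3,38), (p3,39)}
These 16 distinct sets form the basis B.
Close under arbitrary unions to get τ_{X×Y}; counting gives |τ_{X×Y}| = 36.


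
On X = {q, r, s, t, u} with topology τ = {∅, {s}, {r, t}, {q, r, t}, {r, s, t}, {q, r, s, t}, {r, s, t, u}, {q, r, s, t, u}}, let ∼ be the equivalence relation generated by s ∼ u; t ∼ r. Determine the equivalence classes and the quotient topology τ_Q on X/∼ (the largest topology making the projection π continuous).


X/∼ = {[q], [r=t], [s=u]}; |τ_Q| = 5.

Equivalence classes: [q], [r=t], [s=u].
Quotient map π: X → X/∼ sends q ↦ [q], r ↦ [r=t], s ↦ [s=u], t ↦ [r=t], u ↦ [s=u].
For each subset V ⊆ X/∼, compute π^{-1}(V) ⊆ X and check whether π^{-1}(V) ∈ τ. V is open in τ_Q iff π^{-1}(V) ∈ τ.
  V = {}: π^{-1}(V) = ∅ ∈ τ ✓.
  V = {[q]}: π^{-1}(V) = {q} ∉ τ ✗.
  V = {[r=t]}: π^{-1}(V) = {r, t} ∈ τ ✓.
  V = {[q], [r=t]}: π^{-1}(V) = {q, r, t} ∈ τ ✓.
  V = {[s=u]}: π^{-1}(V) = {s, u} ∉ τ ✗.
  V = {[q], [s=u]}: π^{-1}(V) = {q, s, u} ∉ τ ✗.
  V = {[r=t], [s=u]}: π^{-1}(V) = {r, s, t, u} ∈ τ ✓.
  V = {[q], [r=t], [s=u]}: π^{-1}(V) = {q, r, s, t, u} ∈ τ ✓.
Open sets in the quotient: τ_Q = {{}, {[r=t]}, {[q], [r=t]}, {[r=t], [s=u]}, {[q], [r=t], [s=u]}} (5 elements).


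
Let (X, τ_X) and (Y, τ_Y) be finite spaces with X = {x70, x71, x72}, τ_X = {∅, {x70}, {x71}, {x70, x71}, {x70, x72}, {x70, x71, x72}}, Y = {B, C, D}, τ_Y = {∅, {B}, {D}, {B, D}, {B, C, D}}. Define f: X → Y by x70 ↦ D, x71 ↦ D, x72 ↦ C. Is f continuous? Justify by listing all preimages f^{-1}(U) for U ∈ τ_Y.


f IS continuous.

Compute f^{-1}(U) for each U ∈ τ_Y:
  U = ∅: f^{-1}(U) = ∅ ∈ τ_X ✓.
  U = {B}: f^{-1}(U) = ∅ ∈ τ_X ✓.
  U = {D}: f^{-1}(U) = {x70, x71} ∈ τ_X ✓.
  U = {B, D}: f^{-1}(U) = {x70, x71} ∈ τ_X ✓.
  U = {B, C, D}: f^{-1}(U) = {x70, x71, x72} ∈ τ_X ✓.
Every preimage lies in τ_X, so f IS continuous.


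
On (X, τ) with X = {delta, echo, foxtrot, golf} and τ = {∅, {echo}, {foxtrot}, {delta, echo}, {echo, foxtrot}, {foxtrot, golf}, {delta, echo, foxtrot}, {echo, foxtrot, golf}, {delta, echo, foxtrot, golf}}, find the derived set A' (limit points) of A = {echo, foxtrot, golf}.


A' = {delta, golf}

For each x ∈ X, list the open sets U ∈ τ with x ∈ U, then check whether U ∩ (A ∖ {x}) ≠ ∅ for every such U.
  x = delta: opens ∋ x are {delta, echo}, {delta, echo, foxtrot}, {delta, echo, foxtrot, golf}; each meets A ∖ {delta}, so x IS a limit point.
  x = echo: open {echo} ∋ x has {echo} ∩ (A ∖ {echo}) = ∅, so x is NOT a limit point.
  x = foxtrot: open {foxtrot} ∋ x has {foxtrot} ∩ (A ∖ {foxtrot}) = ∅, so x is NOT a limit point.
  x = golf: opens ∋ x are {foxtrot, golf}, {echo, foxtrot, golf}, {delta, echo, foxtrot, golf}; each meets A ∖ {golf}, so x IS a limit point.
Collecting: A' = {delta, golf}.


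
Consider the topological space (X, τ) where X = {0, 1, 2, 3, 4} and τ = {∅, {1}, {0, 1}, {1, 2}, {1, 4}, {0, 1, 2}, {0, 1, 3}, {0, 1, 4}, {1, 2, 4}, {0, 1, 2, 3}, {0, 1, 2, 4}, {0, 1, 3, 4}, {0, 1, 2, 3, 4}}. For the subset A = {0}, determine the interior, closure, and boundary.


int(A) = ∅, cl(A) = {0, 3}, ∂A = {0, 3}.

Closed sets in (X, τ) are complements of opens:
  closed(X, τ) = {∅, {2}, {3}, {4}, {0, 3}, {2, 3}, {2, 4}, {3, 4}, {0, 2, 3}, {0, 3, 4}, {2, 3, 4}, {0, 2, 3, 4}, {0, 1, 2, 3, 4}}.
int(A) = ⋃ {U ∈ τ : U ⊆ A}. Opens contained in A: ∅.
Taking the union of these: int(A) = ∅.
cl(A) = ⋂ {C closed : A ⊆ C}. Closed sets containing A: {0, 3}, {0, 2, 3}, {0, 3, 4}, {0, 2, 3, 4}, {0, 1, 2, 3, 4}.
Intersecting these: cl(A) = {0, 3}.
∂A = cl(A) ∖ int(A) = {0, 3} ∖ ∅ = {0, 3}.


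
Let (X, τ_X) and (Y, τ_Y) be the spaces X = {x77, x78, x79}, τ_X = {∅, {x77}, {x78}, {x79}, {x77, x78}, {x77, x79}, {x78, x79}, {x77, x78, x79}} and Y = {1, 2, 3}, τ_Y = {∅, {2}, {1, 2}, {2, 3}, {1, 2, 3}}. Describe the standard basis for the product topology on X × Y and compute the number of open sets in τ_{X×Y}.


Basis B = {∅ × ∅, {x77} × {2}, {x78} × {2}, {x79} × {2}, {x77} × {1, 2}, {x77} × {2, 3}, {x77, x78} × {2}, {x77, x79} × {2}, {x78} × {1, 2}, {x78} × {2, 3}, {x78, x79} × {2}, {x79} × {1, 2}, {x79} × {2, 3}, {x77} × {1, 2, 3}, {x77, x78, x79} × {2}, {x78} × {1, 2, 3}, {x79} × {1, 2, 3}, {x77, x78} × {1, 2}, {x77, x79} × {1, 2}, {x77, x78} × {2, 3}, {x77, x79} × {2, 3}, {x78, x79} × {1, 2}, {x78, x79} × {2, 3}, {x77, x78} × {1, 2, 3}, {x77, x79} × {1, 2, 3}, {x77, x78, x79} × {1, 2}, {x77, x78, x79} × {2, 3}, {x78, x79} × {1, 2, 3}, {x77, x78, x79} × {1, 2, 3}}; |τ_{X×Y}| = 125.

Enumerate products U × V with U ∈ τ_X, V ∈ τ_Y (deduplicated):
  ∅ × ∅ = {} (∅)
  {x77} × {2} = {(x77,2)}
  {x78} × {2} = {(x78,2)}
  {x79} × {2} = {(x79,2)}
  {x77} × {1, 2} = {(x77,1), (x77,2)}
  {x77} × {2, 3} = {(x77,2), (x77,3)}
  {x77, x78} × {2} = {(x77,2), (x78,2)}
  {x77, x79} × {2} = {(x77,2), (x79,2)}
  {x78} × {1, 2} = {(x78,1), (x78,2)}
  {x78} × {2, 3} = {(x78,2), (x78,3)}
  {x78, x79} × {2} = {(x78,2), (x79,2)}
  {x79} × {1, 2} = {(x79,1), (x79,2)}
  {x79} × {2, 3} = {(x79,2), (x79,3)}
  {x77} × {1, 2, 3} = {(x77,1), (x77,2), (x77,3)}
  {x77, x78, x79} × {2} = {(x77,2), (x78,2), (x79,2)}
  {x78} × {1, 2, 3} = {(x78,1), (x78,2), (x78,3)}
  {x79} × {1, 2, 3} = {(x79,1), (x79,2), (x79,3)}
  {x77, x78} × {1, 2} = {(x77,1), (x77,2), (x78,1), (x78,2)}
  {x77, x79} × {1, 2} = {(x77,1), (x77,2), (x79,1), (x79,2)}
  {x77, x78} × {2, 3} = {(x77,2), (x77,3), (x78,2), (x78,3)}
  {x77, x79} × {2, 3} = {(x77,2), (x77,3), (x79,2), (x79,3)}
  {x78, x79} × {1, 2} = {(x78,1), (x78,2), (x79,1), (x79,2)}
  {x78, x79} × {2, 3} = {(x78,2), (x78,3), (x79,2), (x79,3)}
  {x77, x78} × {1, 2, 3} = {(x77,1), (x77,2), (x77,3), (x78,1), (x78,2), (x78,3)}
  {x77, x79} × {1, 2, 3} = {(x77,1), (x77,2), (x77,3), (x79,1), (x79,2), (x79,3)}
  {x77, x78, x79} × {1, 2} = {(x77,1), (x77,2), (x78,1), (x78,2), (x79,1), (x79,2)}
  {x77, x78, x79} × {2, 3} = {(x77,2), (x77,3), (x78,2), (x78,3), (x79,2), (x79,3)}
  {x78, x79} × {1, 2, 3} = {(x78,1), (x78,2), (x78,3), (x79,1), (x79,2), (x79,3)}
  {x77, x78, x79} × {1, 2, 3} = {(x77,1), (x77,2), (x77,3), (x78,1), (x78,2), (x78,3), (x79,1), (x79,2), (x79,3)}
These 29 distinct sets form the basis B.
Close under arbitrary unions to get τ_{X×Y}; counting gives |τ_{X×Y}| = 125.


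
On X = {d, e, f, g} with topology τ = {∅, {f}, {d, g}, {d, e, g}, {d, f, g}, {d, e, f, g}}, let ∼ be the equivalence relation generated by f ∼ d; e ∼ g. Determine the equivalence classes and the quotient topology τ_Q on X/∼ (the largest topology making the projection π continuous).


X/∼ = {[d=f], [e=g]}; |τ_Q| = 2.

Equivalence classes: [d=f], [e=g].
Quotient map π: X → X/∼ sends d ↦ [d=f], e ↦ [e=g], f ↦ [d=f], g ↦ [e=g].
For each subset V ⊆ X/∼, compute π^{-1}(V) ⊆ X and check whether π^{-1}(V) ∈ τ. V is open in τ_Q iff π^{-1}(V) ∈ τ.
  V = {}: π^{-1}(V) = ∅ ∈ τ ✓.
  V = {[d=f]}: π^{-1}(V) = {d, f} ∉ τ ✗.
  V = {[e=g]}: π^{-1}(V) = {e, g} ∉ τ ✗.
  V = {[d=f], [e=g]}: π^{-1}(V) = {d, e, f, g} ∈ τ ✓.
Open sets in the quotient: τ_Q = {{}, {[d=f], [e=g]}} (2 elements).


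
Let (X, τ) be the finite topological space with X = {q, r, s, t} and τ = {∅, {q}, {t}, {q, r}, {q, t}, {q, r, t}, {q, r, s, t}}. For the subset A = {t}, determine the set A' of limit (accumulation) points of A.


A' = {s}

For each x ∈ X, list the open sets U ∈ τ with x ∈ U, then check whether U ∩ (A ∖ {x}) ≠ ∅ for every such U.
  x = q: open {q} ∋ x has {q} ∩ (A ∖ {q}) = ∅, so x is NOT a limit point.
  x = r: open {q, r} ∋ x has {q, r} ∩ (A ∖ {r}) = ∅, so x is NOT a limit point.
  x = s: opens ∋ x are {q, r, s, t}; each meets A ∖ {s}, so x IS a limit point.
  x = t: open {t} ∋ x has {t} ∩ (A ∖ {t}) = ∅, so x is NOT a limit point.
Collecting: A' = {s}.


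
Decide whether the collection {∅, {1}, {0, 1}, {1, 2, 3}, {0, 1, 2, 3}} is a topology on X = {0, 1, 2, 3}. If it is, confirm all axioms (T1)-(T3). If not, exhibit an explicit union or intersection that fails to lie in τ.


τ IS a topology on X.

Axiom (T1): ∅ ∈ τ? Yes; X ∈ τ? Yes.
Axiom (T2/T3): check pairwise unions and intersections of members of τ.
All pairwise intersections and unions checked — each lies in τ. Therefore τ satisfies (T1), (T2), (T3): it IS a topology on X.


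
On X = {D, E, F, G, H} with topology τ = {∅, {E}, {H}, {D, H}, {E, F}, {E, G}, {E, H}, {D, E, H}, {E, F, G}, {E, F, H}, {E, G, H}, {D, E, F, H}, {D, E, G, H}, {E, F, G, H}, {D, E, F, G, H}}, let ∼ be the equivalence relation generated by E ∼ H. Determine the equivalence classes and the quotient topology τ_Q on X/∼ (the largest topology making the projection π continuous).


X/∼ = {[D], [E=H], [F], [G]}; |τ_Q| = 9.

Equivalence classes: [D], [E=H], [F], [G].
Quotient map π: X → X/∼ sends D ↦ [D], E ↦ [E=H], F ↦ [F], G ↦ [G], H ↦ [E=H].
For each subset V ⊆ X/∼, compute π^{-1}(V) ⊆ X and check whether π^{-1}(V) ∈ τ. V is open in τ_Q iff π^{-1}(V) ∈ τ.
  V = {}: π^{-1}(V) = ∅ ∈ τ ✓.
  V = {[D]}: π^{-1}(V) = {D} ∉ τ ✗.
  V = {[E=H]}: π^{-1}(V) = {E, H} ∈ τ ✓.
  V = {[D], [E=H]}: π^{-1}(V) = {D, E, H} ∈ τ ✓.
  V = {[F]}: π^{-1}(V) = {F} ∉ τ ✗.
  V = {[D], [F]}: π^{-1}(V) = {D, F} ∉ τ ✗.
  V = {[E=H], [F]}: π^{-1}(V) = {E, F, H} ∈ τ ✓.
  V = {[D], [E=H], [F]}: π^{-1}(V) = {D, E, F, H} ∈ τ ✓.
  V = {[G]}: π^{-1}(V) = {G} ∉ τ ✗.
  V = {[D], [G]}: π^{-1}(V) = {D, G} ∉ τ ✗.
  V = {[E=H], [G]}: π^{-1}(V) = {E, G, H} ∈ τ ✓.
  V = {[D], [E=H], [G]}: π^{-1}(V) = {D, E, G, H} ∈ τ ✓.
  V = {[F], [G]}: π^{-1}(V) = {F, G} ∉ τ ✗.
  V = {[D], [F], [G]}: π^{-1}(V) = {D, F, G} ∉ τ ✗.
  V = {[E=H], [F], [G]}: π^{-1}(V) = {E, F, G, H} ∈ τ ✓.
  V = {[D], [E=H], [F], [G]}: π^{-1}(V) = {D, E, F, G, H} ∈ τ ✓.
Open sets in the quotient: τ_Q = {{}, {[E=H]}, {[D], [E=H]}, {[E=H], [F]}, {[D], [E=H], [F]}, {[E=H], [G]}, {[D], [E=H], [G]}, {[E=H], [F], [G]}, {[D], [E=H], [F], [G]}} (9 elements).


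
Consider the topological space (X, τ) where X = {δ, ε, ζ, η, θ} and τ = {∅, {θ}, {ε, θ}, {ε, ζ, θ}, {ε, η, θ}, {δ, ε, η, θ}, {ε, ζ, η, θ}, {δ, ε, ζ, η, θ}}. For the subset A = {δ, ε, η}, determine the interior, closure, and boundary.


int(A) = ∅, cl(A) = {δ, ε, ζ, η}, ∂A = {δ, ε, ζ, η}.

Closed sets in (X, τ) are complements of opens:
  closed(X, τ) = {∅, {δ}, {ζ}, {δ, ζ}, {δ, η}, {δ, ζ, η}, {δ, ε, ζ, η}, {δ, ε, ζ, η, θ}}.
int(A) = ⋃ {U ∈ τ : U ⊆ A}. Opens contained in A: ∅.
Taking the union of these: int(A) = ∅.
cl(A) = ⋂ {C closed : A ⊆ C}. Closed sets containing A: {δ, ε, ζ, η}, {δ, ε, ζ, η, θ}.
Intersecting these: cl(A) = {δ, ε, ζ, η}.
∂A = cl(A) ∖ int(A) = {δ, ε, ζ, η} ∖ ∅ = {δ, ε, ζ, η}.


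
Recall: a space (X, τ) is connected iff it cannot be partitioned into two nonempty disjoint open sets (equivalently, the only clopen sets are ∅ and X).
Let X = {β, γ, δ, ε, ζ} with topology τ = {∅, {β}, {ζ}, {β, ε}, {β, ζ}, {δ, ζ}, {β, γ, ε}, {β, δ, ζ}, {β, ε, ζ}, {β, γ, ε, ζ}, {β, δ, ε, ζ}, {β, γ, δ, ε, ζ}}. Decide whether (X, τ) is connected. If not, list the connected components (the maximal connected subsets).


(X, τ) is disconnected; components = [{δ, ζ}, {β, γ, ε}].

Find clopen sets (U ∈ τ with X ∖ U ∈ τ):
  U = ∅, X ∖ U = {β, γ, δ, ε, ζ} — both open, so U is clopen.
  U = {δ, ζ}, X ∖ U = {β, γ, ε} — both open, so U is clopen.
  U = {β, γ, ε}, X ∖ U = {δ, ζ} — both open, so U is clopen.
  U = {β, γ, δ, ε, ζ}, X ∖ U = ∅ — both open, so U is clopen.
Nontrivial clopen(s) exist: e.g. {β, γ, ε}. So (X, τ) is disconnected.
Compute connected components by grouping points that agree on all clopens:
  component: {δ, ζ}
  component: {β, γ, ε}


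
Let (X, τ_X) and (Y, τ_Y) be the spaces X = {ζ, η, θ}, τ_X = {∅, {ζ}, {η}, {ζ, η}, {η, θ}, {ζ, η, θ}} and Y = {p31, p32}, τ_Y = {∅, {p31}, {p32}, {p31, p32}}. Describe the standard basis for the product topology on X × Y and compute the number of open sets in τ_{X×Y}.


Basis B = {∅ × ∅, {ζ} × {p31}, {ζ} × {p32}, {η} × {p31}, {η} × {p32}, {ζ} × {p31, p32}, {ζ, η} × {p31}, {ζ, η} × {p32}, {η} × {p31, p32}, {η, θ} × {p31}, {η, θ} × {p32}, {ζ, η, θ} × {p31}, {ζ, η, θ} × {p32}, {ζ, η} × {p31, p32}, {η, θ} × {p31, p32}, {ζ, η, θ} × {p31, p32}}; |τ_{X×Y}| = 36.

Enumerate products U × V with U ∈ τ_X, V ∈ τ_Y (deduplicated):
  ∅ × ∅ = {} (∅)
  {ζ} × {p31} = {(ζ,p31)}
  {ζ} × {p32} = {(ζ,p32)}
  {η} × {p31} = {(η,p31)}
  {η} × {p32} = {(η,p32)}
  {ζ} × {p31, p32} = {(ζ,p31), (ζ,p32)}
  {ζ, η} × {p31} = {(ζ,p31), (η,p31)}
  {ζ, η} × {p32} = {(ζ,p32), (η,p32)}
  {η} × {p31, p32} = {(η,p31), (η,p32)}
  {η, θ} × {p31} = {(η,p31), (θ,p31)}
  {η, θ} × {p32} = {(η,p32), (θ,p32)}
  {ζ, η, θ} × {p31} = {(ζ,p31), (η,p31), (θ,p31)}
  {ζ, η, θ} × {p32} = {(ζ,p32), (η,p32), (θ,p32)}
  {ζ, η} × {p31, p32} = {(ζ,p31), (ζ,p32), (η,p31), (η,p32)}
  {η, θ} × {p31, p32} = {(η,p31), (η,p32), (θ,p31), (θ,p32)}
  {ζ, η, θ} × {p31, p32} = {(ζ,p31), (ζ,p32), (η,p31), (η,p32), (θ,p31), (θ,p32)}
These 16 distinct sets form the basis B.
Close under arbitrary unions to get τ_{X×Y}; counting gives |τ_{X×Y}| = 36.


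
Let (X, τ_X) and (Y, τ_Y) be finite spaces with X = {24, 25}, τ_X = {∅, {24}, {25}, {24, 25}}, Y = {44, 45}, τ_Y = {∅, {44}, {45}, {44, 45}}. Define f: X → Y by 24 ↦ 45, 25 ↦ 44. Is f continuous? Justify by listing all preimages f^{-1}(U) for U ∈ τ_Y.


f IS continuous.

Compute f^{-1}(U) for each U ∈ τ_Y:
  U = ∅: f^{-1}(U) = ∅ ∈ τ_X ✓.
  U = {44}: f^{-1}(U) = {25} ∈ τ_X ✓.
  U = {45}: f^{-1}(U) = {24} ∈ τ_X ✓.
  U = {44, 45}: f^{-1}(U) = {24, 25} ∈ τ_X ✓.
Every preimage lies in τ_X, so f IS continuous.


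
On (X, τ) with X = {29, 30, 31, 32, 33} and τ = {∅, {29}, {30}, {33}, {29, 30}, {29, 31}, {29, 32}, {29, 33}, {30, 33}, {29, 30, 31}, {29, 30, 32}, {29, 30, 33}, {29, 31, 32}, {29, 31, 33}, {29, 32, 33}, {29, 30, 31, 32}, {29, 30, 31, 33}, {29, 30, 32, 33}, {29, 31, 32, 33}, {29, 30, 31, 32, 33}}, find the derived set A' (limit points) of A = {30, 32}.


A' = ∅

For each x ∈ X, list the open sets U ∈ τ with x ∈ U, then check whether U ∩ (A ∖ {x}) ≠ ∅ for every such U.
  x = 29: open {29} ∋ x has {29} ∩ (A ∖ {29}) = ∅, so x is NOT a limit point.
  x = 30: open {30} ∋ x has {30} ∩ (A ∖ {30}) = ∅, so x is NOT a limit point.
  x = 31: open {29, 31} ∋ x has {29, 31} ∩ (A ∖ {31}) = ∅, so x is NOT a limit point.
  x = 32: open {29, 32} ∋ x has {29, 32} ∩ (A ∖ {32}) = ∅, so x is NOT a limit point.
  x = 33: open {33} ∋ x has {33} ∩ (A ∖ {33}) = ∅, so x is NOT a limit point.
Collecting: A' = ∅.


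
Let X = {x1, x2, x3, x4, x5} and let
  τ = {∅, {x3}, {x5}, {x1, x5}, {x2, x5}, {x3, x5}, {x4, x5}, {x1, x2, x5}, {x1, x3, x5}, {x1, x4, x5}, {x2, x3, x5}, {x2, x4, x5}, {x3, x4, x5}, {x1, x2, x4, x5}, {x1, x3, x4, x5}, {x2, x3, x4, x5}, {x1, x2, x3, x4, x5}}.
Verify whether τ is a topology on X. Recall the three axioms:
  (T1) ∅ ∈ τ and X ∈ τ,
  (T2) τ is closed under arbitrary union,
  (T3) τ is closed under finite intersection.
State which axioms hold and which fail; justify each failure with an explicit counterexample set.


τ is NOT a topology on X.

Axiom (T1): ∅ ∈ τ? Yes; X ∈ τ? Yes.
Axiom (T2/T3): check pairwise unions and intersections of members of τ.
Counterexample for (T2): {x3} ∪ {x1, x2, x5} = {x1, x2, x3, x5} ∉ τ. Therefore τ is NOT a topology.


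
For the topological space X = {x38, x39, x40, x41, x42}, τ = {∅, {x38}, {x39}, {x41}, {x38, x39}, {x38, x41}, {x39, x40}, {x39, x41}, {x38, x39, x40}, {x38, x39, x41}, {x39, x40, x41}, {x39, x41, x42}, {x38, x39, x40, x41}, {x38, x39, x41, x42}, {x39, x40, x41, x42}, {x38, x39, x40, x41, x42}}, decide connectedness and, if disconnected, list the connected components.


(X, τ) is disconnected; components = [{x38}, {x39, x40, x41, x42}].

Find clopen sets (U ∈ τ with X ∖ U ∈ τ):
  U = ∅, X ∖ U = {x38, x39, x40, x41, x42} — both open, so U is clopen.
  U = {x38}, X ∖ U = {x39, x40, x41, x42} — both open, so U is clopen.
  U = {x39, x40, x41, x42}, X ∖ U = {x38} — both open, so U is clopen.
  U = {x38, x39, x40, x41, x42}, X ∖ U = ∅ — both open, so U is clopen.
Nontrivial clopen(s) exist: e.g. {x38}. So (X, τ) is disconnected.
Compute connected components by grouping points that agree on all clopens:
  component: {x38}
  component: {x39, x40, x41, x42}


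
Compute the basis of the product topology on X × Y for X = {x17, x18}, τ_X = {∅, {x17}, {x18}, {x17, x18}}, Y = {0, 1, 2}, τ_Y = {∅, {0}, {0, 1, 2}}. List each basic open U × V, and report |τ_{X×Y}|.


Basis B = {∅ × ∅, {x17} × {0}, {x18} × {0}, {x17, x18} × {0}, {x17} × {0, 1, 2}, {x18} × {0, 1, 2}, {x17, x18} × {0, 1, 2}}; |τ_{X×Y}| = 9.

Enumerate products U × V with U ∈ τ_X, V ∈ τ_Y (deduplicated):
  ∅ × ∅ = {} (∅)
  {x17} × {0} = {(x17,0)}
  {x18} × {0} = {(x18,0)}
  {x17, x18} × {0} = {(x17,0), (x18,0)}
  {x17} × {0, 1, 2} = {(x17,0), (x17,1), (x17,2)}
  {x18} × {0, 1, 2} = {(x18,0), (x18,1), (x18,2)}
  {x17, x18} × {0, 1, 2} = {(x17,0), (x17,1), (x17,2), (x18,0), (x18,1), (x18,2)}
These 7 distinct sets form the basis B.
Close under arbitrary unions to get τ_{X×Y}; counting gives |τ_{X×Y}| = 9.


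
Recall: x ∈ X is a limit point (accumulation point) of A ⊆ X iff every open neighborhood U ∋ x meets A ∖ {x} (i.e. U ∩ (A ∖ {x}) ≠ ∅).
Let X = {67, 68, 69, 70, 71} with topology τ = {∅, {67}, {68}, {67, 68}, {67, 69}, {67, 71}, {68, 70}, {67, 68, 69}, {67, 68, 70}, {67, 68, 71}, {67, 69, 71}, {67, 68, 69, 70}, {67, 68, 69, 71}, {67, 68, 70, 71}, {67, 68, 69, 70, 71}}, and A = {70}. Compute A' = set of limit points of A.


A' = ∅

For each x ∈ X, list the open sets U ∈ τ with x ∈ U, then check whether U ∩ (A ∖ {x}) ≠ ∅ for every such U.
  x = 67: open {67} ∋ x has {67} ∩ (A ∖ {67}) = ∅, so x is NOT a limit point.
  x = 68: open {68} ∋ x has {68} ∩ (A ∖ {68}) = ∅, so x is NOT a limit point.
  x = 69: open {67, 69} ∋ x has {67, 69} ∩ (A ∖ {69}) = ∅, so x is NOT a limit point.
  x = 70: open {68, 70} ∋ x has {68, 70} ∩ (A ∖ {70}) = ∅, so x is NOT a limit point.
  x = 71: open {67, 71} ∋ x has {67, 71} ∩ (A ∖ {71}) = ∅, so x is NOT a limit point.
Collecting: A' = ∅.


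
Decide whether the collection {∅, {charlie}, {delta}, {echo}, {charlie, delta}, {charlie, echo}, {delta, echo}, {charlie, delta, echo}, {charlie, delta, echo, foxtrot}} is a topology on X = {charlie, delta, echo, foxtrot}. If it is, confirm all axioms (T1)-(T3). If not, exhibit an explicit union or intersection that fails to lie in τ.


τ IS a topology on X.

Axiom (T1): ∅ ∈ τ? Yes; X ∈ τ? Yes.
Axiom (T2/T3): check pairwise unions and intersections of members of τ.
All pairwise intersections and unions checked — each lies in τ. Therefore τ satisfies (T1), (T2), (T3): it IS a topology on X.


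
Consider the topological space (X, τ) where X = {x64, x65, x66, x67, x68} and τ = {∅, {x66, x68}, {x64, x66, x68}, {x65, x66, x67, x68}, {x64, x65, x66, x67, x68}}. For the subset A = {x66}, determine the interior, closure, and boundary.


int(A) = ∅, cl(A) = {x64, x65, x66, x67, x68}, ∂A = {x64, x65, x66, x67, x68}.

Closed sets in (X, τ) are complements of opens:
  closed(X, τ) = {∅, {x64}, {x65, x67}, {x64, x65, x67}, {x64, x65, x66, x67, x68}}.
int(A) = ⋃ {U ∈ τ : U ⊆ A}. Opens contained in A: ∅.
Taking the union of these: int(A) = ∅.
cl(A) = ⋂ {C closed : A ⊆ C}. Closed sets containing A: {x64, x65, x66, x67, x68}.
Intersecting these: cl(A) = {x64, x65, x66, x67, x68}.
∂A = cl(A) ∖ int(A) = {x64, x65, x66, x67, x68} ∖ ∅ = {x64, x65, x66, x67, x68}.


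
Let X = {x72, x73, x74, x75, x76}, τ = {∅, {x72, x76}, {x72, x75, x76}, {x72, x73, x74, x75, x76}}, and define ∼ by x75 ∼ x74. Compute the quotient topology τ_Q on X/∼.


X/∼ = {[x72], [x73], [x74=x75], [x76]}; |τ_Q| = 3.

Equivalence classes: [x72], [x73], [x74=x75], [x76].
Quotient map π: X → X/∼ sends x72 ↦ [x72], x73 ↦ [x73], x74 ↦ [x74=x75], x75 ↦ [x74=x75], x76 ↦ [x76].
For each subset V ⊆ X/∼, compute π^{-1}(V) ⊆ X and check whether π^{-1}(V) ∈ τ. V is open in τ_Q iff π^{-1}(V) ∈ τ.
  V = {}: π^{-1}(V) = ∅ ∈ τ ✓.
  V = {[x72]}: π^{-1}(V) = {x72} ∉ τ ✗.
  V = {[x73]}: π^{-1}(V) = {x73} ∉ τ ✗.
  V = {[x72], [x73]}: π^{-1}(V) = {x72, x73} ∉ τ ✗.
  V = {[x74=x75]}: π^{-1}(V) = {x74, x75} ∉ τ ✗.
  V = {[x72], [x74=x75]}: π^{-1}(V) = {x72, x74, x75} ∉ τ ✗.
  V = {[x73], [x74=x75]}: π^{-1}(V) = {x73, x74, x75} ∉ τ ✗.
  V = {[x72], [x73], [x74=x75]}: π^{-1}(V) = {x72, x73, x74, x75} ∉ τ ✗.
  V = {[x76]}: π^{-1}(V) = {x76} ∉ τ ✗.
  V = {[x72], [x76]}: π^{-1}(V) = {x72, x76} ∈ τ ✓.
  V = {[x73], [x76]}: π^{-1}(V) = {x73, x76} ∉ τ ✗.
  V = {[x72], [x73], [x76]}: π^{-1}(V) = {x72, x73, x76} ∉ τ ✗.
  V = {[x74=x75], [x76]}: π^{-1}(V) = {x74, x75, x76} ∉ τ ✗.
  V = {[x72], [x74=x75], [x76]}: π^{-1}(V) = {x72, x74, x75, x76} ∉ τ ✗.
  V = {[x73], [x74=x75], [x76]}: π^{-1}(V) = {x73, x74, x75, x76} ∉ τ ✗.
  V = {[x72], [x73], [x74=x75], [x76]}: π^{-1}(V) = {x72, x73, x74, x75, x76} ∈ τ ✓.
Open sets in the quotient: τ_Q = {{}, {[x72], [x76]}, {[x72], [x73], [x74=x75], [x76]}} (3 elements).


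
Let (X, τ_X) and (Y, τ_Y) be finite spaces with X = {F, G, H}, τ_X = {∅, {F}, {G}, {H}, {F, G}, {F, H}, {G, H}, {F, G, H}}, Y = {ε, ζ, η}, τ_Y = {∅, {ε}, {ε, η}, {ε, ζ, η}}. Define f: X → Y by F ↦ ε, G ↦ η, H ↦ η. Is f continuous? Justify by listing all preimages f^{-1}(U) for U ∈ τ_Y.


f IS continuous.

Compute f^{-1}(U) for each U ∈ τ_Y:
  U = ∅: f^{-1}(U) = ∅ ∈ τ_X ✓.
  U = {ε}: f^{-1}(U) = {F} ∈ τ_X ✓.
  U = {ε, η}: f^{-1}(U) = {F, G, H} ∈ τ_X ✓.
  U = {ε, ζ, η}: f^{-1}(U) = {F, G, H} ∈ τ_X ✓.
Every preimage lies in τ_X, so f IS continuous.


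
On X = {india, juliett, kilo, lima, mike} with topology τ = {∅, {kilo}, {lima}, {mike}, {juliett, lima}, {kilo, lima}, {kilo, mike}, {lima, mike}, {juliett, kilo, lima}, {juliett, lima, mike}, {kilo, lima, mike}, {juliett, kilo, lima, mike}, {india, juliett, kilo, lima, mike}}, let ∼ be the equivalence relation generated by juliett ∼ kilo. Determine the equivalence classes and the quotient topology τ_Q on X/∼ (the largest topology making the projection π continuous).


X/∼ = {[india], [juliett=kilo], [lima], [mike]}; |τ_Q| = 7.

Equivalence classes: [india], [juliett=kilo], [lima], [mike].
Quotient map π: X → X/∼ sends india ↦ [india], juliett ↦ [juliett=kilo], kilo ↦ [juliett=kilo], lima ↦ [lima], mike ↦ [mike].
For each subset V ⊆ X/∼, compute π^{-1}(V) ⊆ X and check whether π^{-1}(V) ∈ τ. V is open in τ_Q iff π^{-1}(V) ∈ τ.
  V = {}: π^{-1}(V) = ∅ ∈ τ ✓.
  V = {[india]}: π^{-1}(V) = {india} ∉ τ ✗.
  V = {[juliett=kilo]}: π^{-1}(V) = {juliett, kilo} ∉ τ ✗.
  V = {[india], [juliett=kilo]}: π^{-1}(V) = {india, juliett, kilo} ∉ τ ✗.
  V = {[lima]}: π^{-1}(V) = {lima} ∈ τ ✓.
  V = {[india], [lima]}: π^{-1}(V) = {india, lima} ∉ τ ✗.
  V = {[juliett=kilo], [lima]}: π^{-1}(V) = {juliett, kilo, lima} ∈ τ ✓.
  V = {[india], [juliett=kilo], [lima]}: π^{-1}(V) = {india, juliett, kilo, lima} ∉ τ ✗.
  V = {[mike]}: π^{-1}(V) = {mike} ∈ τ ✓.
  V = {[india], [mike]}: π^{-1}(V) = {india, mike} ∉ τ ✗.
  V = {[juliett=kilo], [mike]}: π^{-1}(V) = {juliett, kilo, mike} ∉ τ ✗.
  V = {[india], [juliett=kilo], [mike]}: π^{-1}(V) = {india, juliett, kilo, mike} ∉ τ ✗.
  V = {[lima], [mike]}: π^{-1}(V) = {lima, mike} ∈ τ ✓.
  V = {[india], [lima], [mike]}: π^{-1}(V) = {india, lima, mike} ∉ τ ✗.
  V = {[juliett=kilo], [lima], [mike]}: π^{-1}(V) = {juliett, kilo, lima, mike} ∈ τ ✓.
  V = {[india], [juliett=kilo], [lima], [mike]}: π^{-1}(V) = {india, juliett, kilo, lima, mike} ∈ τ ✓.
Open sets in the quotient: τ_Q = {{}, {[lima]}, {[juliett=kilo], [lima]}, {[mike]}, {[lima], [mike]}, {[juliett=kilo], [lima], [mike]}, {[india], [juliett=kilo], [lima], [mike]}} (7 elements).


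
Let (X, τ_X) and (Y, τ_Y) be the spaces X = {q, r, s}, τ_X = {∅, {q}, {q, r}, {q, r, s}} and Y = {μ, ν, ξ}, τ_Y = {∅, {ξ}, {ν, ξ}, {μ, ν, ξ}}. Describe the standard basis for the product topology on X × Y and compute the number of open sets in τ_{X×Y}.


Basis B = {∅ × ∅, {q} × {ξ}, {q} × {ν, ξ}, {q, r} × {ξ}, {q} × {μ, ν, ξ}, {q, r, s} × {ξ}, {q, r} × {ν, ξ}, {q, r} × {μ, ν, ξ}, {q, r, s} × {ν, ξ}, {q, r, s} × {μ, ν, ξ}}; |τ_{X×Y}| = 20.

Enumerate products U × V with U ∈ τ_X, V ∈ τ_Y (deduplicated):
  ∅ × ∅ = {} (∅)
  {q} × {ξ} = {(q,ξ)}
  {q} × {ν, ξ} = {(q,ν), (q,ξ)}
  {q, r} × {ξ} = {(q,ξ), (r,ξ)}
  {q} × {μ, ν, ξ} = {(q,μ), (q,ν), (q,ξ)}
  {q, r, s} × {ξ} = {(q,ξ), (r,ξ), (s,ξ)}
  {q, r} × {ν, ξ} = {(q,ν), (q,ξ), (r,ν), (r,ξ)}
  {q, r} × {μ, ν, ξ} = {(q,μ), (q,ν), (q,ξ), (r,μ), (r,ν), (r,ξ)}
  {q, r, s} × {ν, ξ} = {(q,ν), (q,ξ), (r,ν), (r,ξ), (s,ν), (s,ξ)}
  {q, r, s} × {μ, ν, ξ} = {(q,μ), (q,ν), (q,ξ), (r,μ), (r,ν), (r,ξ), (s,μ), (s,ν), (s,ξ)}
These 10 distinct sets form the basis B.
Close under arbitrary unions to get τ_{X×Y}; counting gives |τ_{X×Y}| = 20.


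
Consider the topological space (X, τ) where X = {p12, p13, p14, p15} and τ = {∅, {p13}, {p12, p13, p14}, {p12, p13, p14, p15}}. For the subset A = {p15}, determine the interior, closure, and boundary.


int(A) = ∅, cl(A) = {p15}, ∂A = {p15}.

Closed sets in (X, τ) are complements of opens:
  closed(X, τ) = {∅, {p15}, {p12, p14, p15}, {p12, p13, p14, p15}}.
int(A) = ⋃ {U ∈ τ : U ⊆ A}. Opens contained in A: ∅.
Taking the union of these: int(A) = ∅.
cl(A) = ⋂ {C closed : A ⊆ C}. Closed sets containing A: {p15}, {p12, p14, p15}, {p12, p13, p14, p15}.
Intersecting these: cl(A) = {p15}.
∂A = cl(A) ∖ int(A) = {p15} ∖ ∅ = {p15}.


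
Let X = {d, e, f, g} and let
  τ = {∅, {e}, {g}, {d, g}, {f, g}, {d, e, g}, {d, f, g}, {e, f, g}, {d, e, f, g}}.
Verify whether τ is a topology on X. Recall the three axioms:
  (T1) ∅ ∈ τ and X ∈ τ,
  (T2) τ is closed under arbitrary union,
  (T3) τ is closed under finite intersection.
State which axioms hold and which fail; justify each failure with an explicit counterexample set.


τ is NOT a topology on X.

Axiom (T1): ∅ ∈ τ? Yes; X ∈ τ? Yes.
Axiom (T2/T3): check pairwise unions and intersections of members of τ.
Counterexample for (T2): {e} ∪ {g} = {e, g} ∉ τ. Therefore τ is NOT a topology.


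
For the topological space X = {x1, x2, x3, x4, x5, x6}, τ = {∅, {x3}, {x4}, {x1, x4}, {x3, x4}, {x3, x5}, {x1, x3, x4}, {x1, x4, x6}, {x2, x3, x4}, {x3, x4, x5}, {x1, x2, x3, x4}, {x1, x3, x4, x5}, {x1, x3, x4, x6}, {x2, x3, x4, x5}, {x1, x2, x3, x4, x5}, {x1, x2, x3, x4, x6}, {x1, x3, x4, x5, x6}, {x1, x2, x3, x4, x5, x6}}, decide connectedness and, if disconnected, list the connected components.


(X, τ) is connected.

Find clopen sets (U ∈ τ with X ∖ U ∈ τ):
  U = ∅, X ∖ U = {x1, x2, x3, x4, x5, x6} — both open, so U is clopen.
  U = {x1, x2, x3, x4, x5, x6}, X ∖ U = ∅ — both open, so U is clopen.
Only trivial clopens (∅ and X) exist, so (X, τ) is connected.
Compute connected components by grouping points that agree on all clopens:
  component: {x1, x2, x3, x4, x5, x6}


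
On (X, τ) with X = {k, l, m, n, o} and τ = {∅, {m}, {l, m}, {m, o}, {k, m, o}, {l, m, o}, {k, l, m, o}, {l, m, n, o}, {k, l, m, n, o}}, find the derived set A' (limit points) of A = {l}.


A' = {n}

For each x ∈ X, list the open sets U ∈ τ with x ∈ U, then check whether U ∩ (A ∖ {x}) ≠ ∅ for every such U.
  x = k: open {k, m, o} ∋ x has {k, m, o} ∩ (A ∖ {k}) = ∅, so x is NOT a limit point.
  x = l: open {l, m} ∋ x has {l, m} ∩ (A ∖ {l}) = ∅, so x is NOT a limit point.
  x = m: open {m} ∋ x has {m} ∩ (A ∖ {m}) = ∅, so x is NOT a limit point.
  x = n: opens ∋ x are {l, m, n, o}, {k, l, m, n, o}; each meets A ∖ {n}, so x IS a limit point.
  x = o: open {m, o} ∋ x has {m, o} ∩ (A ∖ {o}) = ∅, so x is NOT a limit point.
Collecting: A' = {n}.


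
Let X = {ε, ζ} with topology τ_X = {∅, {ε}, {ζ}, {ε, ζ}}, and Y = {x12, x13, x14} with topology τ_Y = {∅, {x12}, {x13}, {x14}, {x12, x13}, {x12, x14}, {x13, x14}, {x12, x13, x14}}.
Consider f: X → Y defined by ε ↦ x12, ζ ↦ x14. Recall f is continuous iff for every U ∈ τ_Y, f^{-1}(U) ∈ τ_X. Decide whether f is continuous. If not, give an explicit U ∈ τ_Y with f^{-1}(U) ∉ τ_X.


f IS continuous.

Compute f^{-1}(U) for each U ∈ τ_Y:
  U = ∅: f^{-1}(U) = ∅ ∈ τ_X ✓.
  U = {x12}: f^{-1}(U) = {ε} ∈ τ_X ✓.
  U = {x13}: f^{-1}(U) = ∅ ∈ τ_X ✓.
  U = {x14}: f^{-1}(U) = {ζ} ∈ τ_X ✓.
  U = {x12, x13}: f^{-1}(U) = {ε} ∈ τ_X ✓.
  U = {x12, x14}: f^{-1}(U) = {ε, ζ} ∈ τ_X ✓.
  U = {x13, x14}: f^{-1}(U) = {ζ} ∈ τ_X ✓.
  U = {x12, x13, x14}: f^{-1}(U) = {ε, ζ} ∈ τ_X ✓.
Every preimage lies in τ_X, so f IS continuous.


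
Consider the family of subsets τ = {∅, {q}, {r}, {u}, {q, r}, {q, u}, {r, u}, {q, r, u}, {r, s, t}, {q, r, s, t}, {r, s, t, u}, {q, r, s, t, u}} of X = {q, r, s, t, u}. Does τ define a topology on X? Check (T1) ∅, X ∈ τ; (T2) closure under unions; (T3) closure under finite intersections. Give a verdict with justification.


τ IS a topology on X.

Axiom (T1): ∅ ∈ τ? Yes; X ∈ τ? Yes.
Axiom (T2/T3): check pairwise unions and intersections of members of τ.
All pairwise intersections and unions checked — each lies in τ. Therefore τ satisfies (T1), (T2), (T3): it IS a topology on X.


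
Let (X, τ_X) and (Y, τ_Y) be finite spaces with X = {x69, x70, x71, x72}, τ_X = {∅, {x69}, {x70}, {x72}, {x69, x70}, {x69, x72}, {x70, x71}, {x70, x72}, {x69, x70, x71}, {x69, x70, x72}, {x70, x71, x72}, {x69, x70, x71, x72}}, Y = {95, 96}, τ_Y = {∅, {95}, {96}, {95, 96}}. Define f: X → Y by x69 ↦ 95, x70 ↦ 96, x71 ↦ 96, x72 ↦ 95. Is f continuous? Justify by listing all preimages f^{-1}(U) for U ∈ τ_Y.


f IS continuous.

Compute f^{-1}(U) for each U ∈ τ_Y:
  U = ∅: f^{-1}(U) = ∅ ∈ τ_X ✓.
  U = {95}: f^{-1}(U) = {x69, x72} ∈ τ_X ✓.
  U = {96}: f^{-1}(U) = {x70, x71} ∈ τ_X ✓.
  U = {95, 96}: f^{-1}(U) = {x69, x70, x71, x72} ∈ τ_X ✓.
Every preimage lies in τ_X, so f IS continuous.


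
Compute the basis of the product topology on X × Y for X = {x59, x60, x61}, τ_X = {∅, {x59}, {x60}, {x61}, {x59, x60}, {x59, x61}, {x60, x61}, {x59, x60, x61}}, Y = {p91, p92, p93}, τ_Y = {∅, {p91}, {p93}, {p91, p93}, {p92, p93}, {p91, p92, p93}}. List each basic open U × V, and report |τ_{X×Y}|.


Basis B = {∅ × ∅, {x59} × {p91}, {x59} × {p93}, {x60} × {p91}, {x60} × {p93}, {x61} × {p91}, {x61} × {p93}, {x59} × {p91, p93}, {x59, x60} × {p91}, {x59, x61} × {p91}, {x59} × {p92, p93}, {x59, x60} × {p93}, {x59, x61} × {p93}, {x60} × {p91, p93}, {x60, x61} × {p91}, {x60} × {p92, p93}, {x60, x61} × {p93}, {x61} × {p91, p93}, {x61} × {p92, p93}, {x59} × {p91, p92, p93}, {x59, x60, x61} × {p91}, {x59, x60, x61} × {p93}, {x60} × {p91, p92, p93}, {x61} × {p91, p92, p93}, {x59, x60} × {p91, p93}, {x59, x61} × {p91, p93}, {x59, x60} × {p92, p93}, {x59, x61} × {p92, p93}, {x60, x61} × {p91, p93}, {x60, x61} × {p92, p93}, {x59, x60} × {p91, p92, p93}, {x59, x61} × {p91, p92, p93}, {x59, x60, x61} × {p91, p93}, {x59, x60, x61} × {p92, p93}, {x60, x61} × {p91, p92, p93}, {x59, x60, x61} × {p91, p92, p93}}; |τ_{X×Y}| = 216.

Enumerate products U × V with U ∈ τ_X, V ∈ τ_Y (deduplicated):
  ∅ × ∅ = {} (∅)
  {x59} × {p91} = {(x59,p91)}
  {x59} × {p93} = {(x59,p93)}
  {x60} × {p91} = {(x60,p91)}
  {x60} × {p93} = {(x60,p93)}
  {x61} × {p91} = {(x61,p91)}
  {x61} × {p93} = {(x61,p93)}
  {x59} × {p91, p93} = {(x59,p91), (x59,p93)}
  {x59, x60} × {p91} = {(x59,p91), (x60,p91)}
  {x59, x61} × {p91} = {(x59,p91), (x61,p91)}
  {x59} × {p92, p93} = {(x59,p92), (x59,p93)}
  {x59, x60} × {p93} = {(x59,p93), (x60,p93)}
  {x59, x61} × {p93} = {(x59,p93), (x61,p93)}
  {x60} × {p91, p93} = {(x60,p91), (x60,p93)}
  {x60, x61} × {p91} = {(x60,p91), (x61,p91)}
  {x60} × {p92, p93} = {(x60,p92), (x60,p93)}
  {x60, x61} × {p93} = {(x60,p93), (x61,p93)}
  {x61} × {p91, p93} = {(x61,p91), (x61,p93)}
  {x61} × {p92, p93} = {(x61,p92), (x61,p93)}
  {x59} × {p91, p92, p93} = {(x59,p91), (x59,p92), (x59,p93)}
  {x59, x60, x61} × {p91} = {(x59,p91), (x60,p91), (x61,p91)}
  {x59, x60, x61} × {p93} = {(x59,p93), (x60,p93), (x61,p93)}
  {x60} × {p91, p92, p93} = {(x60,p91), (x60,p92), (x60,p93)}
  {x61} × {p91, p92, p93} = {(x61,p91), (x61,p92), (x61,p93)}
  {x59, x60} × {p91, p93} = {(x59,p91), (x59,p93), (x60,p91), (x60,p93)}
  {x59, x61} × {p91, p93} = {(x59,p91), (x59,p93), (x61,p91), (x61,p93)}
  {x59, x60} × {p92, p93} = {(x59,p92), (x59,p93), (x60,p92), (x60,p93)}
  {x59, x61} × {p92, p93} = {(x59,p92), (x59,p93), (x61,p92), (x61,p93)}
  {x60, x61} × {p91, p93} = {(x60,p91), (x60,p93), (x61,p91), (x61,p93)}
  {x60, x61} × {p92, p93} = {(x60,p92), (x60,p93), (x61,p92), (x61,p93)}
  {x59, x60} × {p91, p92, p93} = {(x59,p91), (x59,p92), (x59,p93), (x60,p91), (x60,p92), (x60,p93)}
  {x59, x61} × {p91, p92, p93} = {(x59,p91), (x59,p92), (x59,p93), (x61,p91), (x61,p92), (x61,p93)}
  {x59, x60, x61} × {p91, p93} = {(x59,p91), (x59,p93), (x60,p91), (x60,p93), (x61,p91), (x61,p93)}
  {x59, x60, x61} × {p92, p93} = {(x59,p92), (x59,p93), (x60,p92), (x60,p93), (x61,p92), (x61,p93)}
  {x60, x61} × {p91, p92, p93} = {(x60,p91), (x60,p92), (x60,p93), (x61,p91), (x61,p92), (x61,p93)}
  {x59, x60, x61} × {p91, p92, p93} = {(x59,p91), (x59,p92), (x59,p93), (x60,p91), (x60,p92), (x60,p93), (x61,p91), (x61,p92), (x61,p93)}
These 36 distinct sets form the basis B.
Close under arbitrary unions to get τ_{X×Y}; counting gives |τ_{X×Y}| = 216.
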